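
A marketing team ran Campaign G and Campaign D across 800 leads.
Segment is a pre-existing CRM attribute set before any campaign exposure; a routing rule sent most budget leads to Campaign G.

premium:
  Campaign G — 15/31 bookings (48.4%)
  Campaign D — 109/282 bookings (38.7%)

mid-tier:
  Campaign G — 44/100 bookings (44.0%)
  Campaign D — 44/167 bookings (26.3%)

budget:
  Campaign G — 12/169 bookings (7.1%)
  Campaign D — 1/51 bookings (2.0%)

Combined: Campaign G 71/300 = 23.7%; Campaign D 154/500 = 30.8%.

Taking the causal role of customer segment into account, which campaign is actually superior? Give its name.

Campaign G

Campaign G is higher inside every customer segment stratum but Campaign D is higher in aggregate. Whether to stratify depends on how customer segment relates to the campaign.
Customer segment is set before the campaign has any effect — it is not caused by the campaign — and it independently drives the outcome. That makes it a confounder, so the causal comparison is within customer segment levels.
Within each level — premium: 48.4% vs 38.7%; mid-tier: 44.0% vs 26.3%; budget: 7.1% vs 2.0% — Campaign G is higher every time.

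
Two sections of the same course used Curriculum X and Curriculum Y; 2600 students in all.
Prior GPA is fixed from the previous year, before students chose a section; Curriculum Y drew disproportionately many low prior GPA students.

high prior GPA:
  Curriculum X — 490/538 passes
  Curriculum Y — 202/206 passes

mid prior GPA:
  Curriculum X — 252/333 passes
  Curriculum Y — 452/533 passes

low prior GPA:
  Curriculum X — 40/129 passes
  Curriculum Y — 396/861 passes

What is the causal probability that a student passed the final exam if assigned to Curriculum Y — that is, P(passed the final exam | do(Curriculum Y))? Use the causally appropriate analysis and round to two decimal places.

0.74

Prior GPA band is set before the teaching method has any effect — it is not caused by the teaching method — and it independently drives the outcome. That makes it a confounder, so the causal comparison is within prior GPA band levels.
Standardising Curriculum Y to the population prior GPA band mix: 0.286·202/206 + 0.333·452/533 + 0.381·396/861 = 0.738.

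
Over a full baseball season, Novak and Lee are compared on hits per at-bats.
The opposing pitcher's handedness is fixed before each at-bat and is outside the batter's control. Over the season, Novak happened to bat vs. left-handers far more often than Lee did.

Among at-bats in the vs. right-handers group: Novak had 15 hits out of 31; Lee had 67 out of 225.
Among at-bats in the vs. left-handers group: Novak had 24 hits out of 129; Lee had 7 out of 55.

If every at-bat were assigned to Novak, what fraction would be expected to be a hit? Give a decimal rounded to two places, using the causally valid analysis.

Pitcher handedness satisfies the back-door criterion: it is not a descendant of the player, and it blocks the spurious path from player to outcome. Adjusting for it (i.e., using the within-pitcher handedness rates) gives the causal effect.
Standardising Novak to the population pitcher handedness mix: 0.582·15/31 + 0.418·24/129 = 0.359.

0.36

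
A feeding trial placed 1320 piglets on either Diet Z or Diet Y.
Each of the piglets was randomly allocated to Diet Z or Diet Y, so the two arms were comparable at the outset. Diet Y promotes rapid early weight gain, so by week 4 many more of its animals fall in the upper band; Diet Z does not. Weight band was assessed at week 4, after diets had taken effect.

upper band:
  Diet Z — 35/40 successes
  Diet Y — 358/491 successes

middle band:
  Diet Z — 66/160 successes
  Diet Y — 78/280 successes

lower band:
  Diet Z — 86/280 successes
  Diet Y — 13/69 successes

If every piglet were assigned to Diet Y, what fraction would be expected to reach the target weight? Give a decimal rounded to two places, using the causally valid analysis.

Week-4 weight band here is a post-treatment variable shaped by the diet; conditioning on it would introduce bias rather than remove it. The overall comparison is the causal one.
So P(outcome | do(Diet Y)) is just the pooled rate for Diet Y: 449/840 = 0.535.

0.53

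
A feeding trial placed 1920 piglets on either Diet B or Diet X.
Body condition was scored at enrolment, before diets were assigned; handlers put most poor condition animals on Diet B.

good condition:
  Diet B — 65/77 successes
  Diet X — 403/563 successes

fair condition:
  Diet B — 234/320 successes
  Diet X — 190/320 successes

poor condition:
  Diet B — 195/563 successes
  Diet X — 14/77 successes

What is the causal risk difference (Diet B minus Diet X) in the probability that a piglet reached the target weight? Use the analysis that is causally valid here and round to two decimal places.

+0.14

Since starting body condition is a pre-existing factor (not a product of the diet) and it affects the outcome on its own, it is a confounder. The stratified rates, not the pooled rate, identify the causal effect.
Adjusting over the population distribution of starting body condition: 0.333·(0.844−0.716) + 0.333·(0.731−0.594) + 0.333·(0.346−0.182) = +0.143.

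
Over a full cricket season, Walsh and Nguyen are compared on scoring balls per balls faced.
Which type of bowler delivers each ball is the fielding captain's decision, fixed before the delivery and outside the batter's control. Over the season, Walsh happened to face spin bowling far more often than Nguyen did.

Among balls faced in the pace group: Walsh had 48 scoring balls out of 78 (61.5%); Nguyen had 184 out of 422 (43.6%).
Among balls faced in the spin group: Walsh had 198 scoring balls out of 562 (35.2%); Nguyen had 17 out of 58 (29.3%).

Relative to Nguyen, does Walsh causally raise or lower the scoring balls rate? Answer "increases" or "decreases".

The stratified and pooled comparisons disagree (Walsh wins within each bowling type; Nguyen wins overall), so the answer turns on the causal role of bowling type.
Nothing the player does changes bowling type; the imbalance is an allocation artefact. With bowling type also predicting the outcome, the pooled figure is confounded, and the within-stratum comparison is the causal one.
Within each level — pace: 61.5% vs 43.6%; spin: 35.2% vs 29.3% — Walsh is higher every time.

increases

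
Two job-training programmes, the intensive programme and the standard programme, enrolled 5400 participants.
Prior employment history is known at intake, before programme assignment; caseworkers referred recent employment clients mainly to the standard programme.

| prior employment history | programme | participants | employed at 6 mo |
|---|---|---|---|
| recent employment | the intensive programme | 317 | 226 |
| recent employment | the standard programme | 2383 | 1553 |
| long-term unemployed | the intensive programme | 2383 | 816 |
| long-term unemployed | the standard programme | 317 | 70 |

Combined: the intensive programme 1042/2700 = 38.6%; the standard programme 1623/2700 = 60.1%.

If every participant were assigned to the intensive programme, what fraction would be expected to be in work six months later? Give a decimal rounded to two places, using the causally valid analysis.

0.53

The stratified and pooled comparisons disagree (the intensive programme wins within each prior employment history; the standard programme wins overall), so the answer turns on the causal role of prior employment history.
Nothing the programme does changes prior employment history; the imbalance is an allocation artefact. With prior employment history also predicting the outcome, the pooled figure is confounded, and the within-stratum comparison is the causal one.
Standardising the intensive programme to the population prior employment history mix: 0.500·226/317 + 0.500·816/2383 = 0.528.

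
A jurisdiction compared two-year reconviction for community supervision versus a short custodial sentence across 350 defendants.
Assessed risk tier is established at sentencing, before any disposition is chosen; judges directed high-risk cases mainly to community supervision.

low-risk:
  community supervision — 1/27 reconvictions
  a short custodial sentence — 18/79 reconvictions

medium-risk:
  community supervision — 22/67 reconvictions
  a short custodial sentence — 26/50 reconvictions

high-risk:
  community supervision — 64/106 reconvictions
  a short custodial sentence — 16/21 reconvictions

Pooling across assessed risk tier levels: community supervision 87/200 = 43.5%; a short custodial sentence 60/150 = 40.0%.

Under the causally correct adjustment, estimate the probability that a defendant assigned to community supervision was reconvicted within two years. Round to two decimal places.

Here assessed risk tier is a common cause — it drives both which disposition a case falls under and the outcome. The crude comparison mixes populations; the stratum-specific rates are the causally relevant ones.
Standardising community supervision to the population assessed risk tier mix: 0.303·1/27 + 0.334·22/67 + 0.363·64/106 = 0.340.

0.34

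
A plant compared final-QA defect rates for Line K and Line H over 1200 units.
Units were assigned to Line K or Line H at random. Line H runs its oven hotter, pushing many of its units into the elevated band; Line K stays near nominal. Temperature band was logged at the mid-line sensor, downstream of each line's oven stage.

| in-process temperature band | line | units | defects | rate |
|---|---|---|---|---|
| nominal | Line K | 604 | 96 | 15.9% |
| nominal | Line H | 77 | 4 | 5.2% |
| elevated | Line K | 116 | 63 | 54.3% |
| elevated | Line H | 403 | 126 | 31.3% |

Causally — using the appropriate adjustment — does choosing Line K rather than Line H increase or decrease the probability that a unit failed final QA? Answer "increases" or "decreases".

decreases

Within every in-process temperature band level Line H has the lower rate, yet pooled Line K does — Simpson's reversal.
In-process temperature band lies on the pathway line → in-process temperature band → outcome, so adjusting for it blocks the indirect effect. For the total causal effect of line, use the unadjusted pooled rates.
Pooled: Line K 22.1% vs Line H 27.1%; Line K is lower overall.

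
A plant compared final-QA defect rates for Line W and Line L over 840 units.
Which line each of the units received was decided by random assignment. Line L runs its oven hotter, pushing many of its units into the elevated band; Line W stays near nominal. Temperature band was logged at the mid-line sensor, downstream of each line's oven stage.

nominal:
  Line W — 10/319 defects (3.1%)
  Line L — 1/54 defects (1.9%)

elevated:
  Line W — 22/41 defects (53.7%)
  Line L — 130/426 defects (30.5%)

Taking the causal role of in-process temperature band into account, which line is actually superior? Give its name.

In-process temperature band is recorded after the line and is itself shifted by it — it sits on the causal path from line to outcome. Conditioning on a mediator would strip out part of the effect we want; the pooled comparison gives the total causal effect.
Pooled: Line W 8.9% vs Line L 27.3%; Line W is lower overall.

Line W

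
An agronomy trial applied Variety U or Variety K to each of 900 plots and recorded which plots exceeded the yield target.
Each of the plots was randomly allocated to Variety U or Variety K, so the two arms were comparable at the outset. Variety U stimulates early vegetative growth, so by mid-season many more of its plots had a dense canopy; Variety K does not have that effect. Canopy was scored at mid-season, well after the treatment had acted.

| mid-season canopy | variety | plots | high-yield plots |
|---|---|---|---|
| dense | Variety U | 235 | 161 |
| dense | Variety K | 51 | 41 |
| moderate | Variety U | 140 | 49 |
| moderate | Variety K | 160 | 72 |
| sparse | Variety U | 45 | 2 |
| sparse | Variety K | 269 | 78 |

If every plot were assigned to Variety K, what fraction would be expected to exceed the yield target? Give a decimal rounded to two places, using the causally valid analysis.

The mid-season canopy-specific comparison favours Variety K throughout, but the pooled figures favour Variety U. The question is whether to condition on mid-season canopy.
Mid-season canopy is downstream of the variety. One should not condition on a consequence of treatment, so the overall rates are the right comparison.
So P(outcome | do(Variety K)) is just the pooled rate for Variety K: 191/480 = 0.398.

0.40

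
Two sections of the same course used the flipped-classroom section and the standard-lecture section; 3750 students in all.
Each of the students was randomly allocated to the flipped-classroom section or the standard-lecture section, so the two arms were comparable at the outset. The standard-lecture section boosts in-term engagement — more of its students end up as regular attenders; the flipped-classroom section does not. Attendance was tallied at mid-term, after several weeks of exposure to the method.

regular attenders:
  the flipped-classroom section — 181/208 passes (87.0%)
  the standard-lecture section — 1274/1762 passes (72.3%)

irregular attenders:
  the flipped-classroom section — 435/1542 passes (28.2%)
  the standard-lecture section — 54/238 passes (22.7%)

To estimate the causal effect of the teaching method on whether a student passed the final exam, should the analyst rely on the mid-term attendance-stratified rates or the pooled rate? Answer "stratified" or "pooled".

the flipped-classroom section is higher inside every mid-term attendance stratum but the standard-lecture section is higher in aggregate. Whether to stratify depends on how mid-term attendance relates to the teaching method.
Because the teaching method influences mid-term attendance, mid-term attendance is a post-treatment mediator, not a confounder. Stratifying on it would bias the estimate; the causal effect is the crude pooled difference.
Pooled: the flipped-classroom section 35.2% vs the standard-lecture section 66.4%; the standard-lecture section is higher overall.

pooled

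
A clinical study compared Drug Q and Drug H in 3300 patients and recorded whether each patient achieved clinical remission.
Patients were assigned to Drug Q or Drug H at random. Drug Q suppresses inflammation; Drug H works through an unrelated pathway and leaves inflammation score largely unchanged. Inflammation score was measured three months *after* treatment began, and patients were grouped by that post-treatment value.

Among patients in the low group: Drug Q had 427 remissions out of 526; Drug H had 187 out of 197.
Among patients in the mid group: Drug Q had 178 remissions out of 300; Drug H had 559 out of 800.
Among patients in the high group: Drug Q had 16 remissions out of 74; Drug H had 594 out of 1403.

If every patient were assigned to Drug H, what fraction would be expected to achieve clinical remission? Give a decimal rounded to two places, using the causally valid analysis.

Drug H is higher inside every inflammation score stratum but Drug Q is higher in aggregate. Whether to stratify depends on how inflammation score relates to the drug.
The distribution of inflammation score is itself part of what the drug does — it is an intermediate outcome. Holding it fixed would remove that part of the effect; the total effect is the pooled difference.
So P(outcome | do(Drug H)) is just the pooled rate for Drug H: 1340/2400 = 0.558.

0.56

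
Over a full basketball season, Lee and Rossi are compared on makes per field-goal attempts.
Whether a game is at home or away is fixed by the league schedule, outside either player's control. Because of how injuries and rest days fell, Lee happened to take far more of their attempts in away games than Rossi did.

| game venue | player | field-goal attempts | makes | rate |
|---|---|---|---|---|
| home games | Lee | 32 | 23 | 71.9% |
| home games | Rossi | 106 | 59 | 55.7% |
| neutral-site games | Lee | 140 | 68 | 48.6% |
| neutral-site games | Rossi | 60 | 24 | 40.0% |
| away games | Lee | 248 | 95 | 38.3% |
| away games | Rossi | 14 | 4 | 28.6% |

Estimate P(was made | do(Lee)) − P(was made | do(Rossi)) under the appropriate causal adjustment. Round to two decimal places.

+0.11

Within every game venue level Lee has the higher rate, yet pooled Rossi does — Simpson's reversal.
Since game venue is a pre-existing factor (not a product of the player) and it affects the outcome on its own, it is a confounder. The stratified rates, not the pooled rate, identify the causal effect.
Adjusting over the population distribution of game venue: 0.230·(0.719−0.557) + 0.333·(0.486−0.400) + 0.437·(0.383−0.286) = +0.108.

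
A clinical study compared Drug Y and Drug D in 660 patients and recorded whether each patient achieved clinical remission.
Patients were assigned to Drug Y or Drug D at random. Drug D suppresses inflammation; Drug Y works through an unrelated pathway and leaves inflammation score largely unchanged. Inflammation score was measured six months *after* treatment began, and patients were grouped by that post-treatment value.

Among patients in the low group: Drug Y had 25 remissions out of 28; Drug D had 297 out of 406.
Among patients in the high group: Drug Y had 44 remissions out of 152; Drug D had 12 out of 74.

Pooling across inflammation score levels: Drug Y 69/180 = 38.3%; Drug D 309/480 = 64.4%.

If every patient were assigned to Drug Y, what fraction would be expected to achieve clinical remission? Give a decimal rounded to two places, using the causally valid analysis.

Because the drug influences inflammation score, inflammation score is a post-treatment mediator, not a confounder. Stratifying on it would bias the estimate; the causal effect is the crude pooled difference.
So P(outcome | do(Drug Y)) is just the pooled rate for Drug Y: 69/180 = 0.383.

0.38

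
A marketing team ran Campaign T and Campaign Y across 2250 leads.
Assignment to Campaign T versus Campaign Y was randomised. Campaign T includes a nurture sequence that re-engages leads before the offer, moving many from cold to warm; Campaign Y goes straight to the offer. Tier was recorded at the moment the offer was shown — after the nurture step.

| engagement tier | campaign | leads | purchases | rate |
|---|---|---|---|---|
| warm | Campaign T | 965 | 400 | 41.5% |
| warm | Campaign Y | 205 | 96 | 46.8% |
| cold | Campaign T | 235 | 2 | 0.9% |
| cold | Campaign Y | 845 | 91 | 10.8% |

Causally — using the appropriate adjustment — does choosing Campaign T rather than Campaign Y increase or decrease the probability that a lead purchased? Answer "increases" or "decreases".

increases

The engagement tier-specific comparison favours Campaign Y throughout, but the pooled figures favour Campaign T. The question is whether to condition on engagement tier.
Stratifying would compare campaigns among leads the campaigns themselves sorted into engagement tier groups — a form of selection on an intermediate. The unconditioned pooled rates give the total causal effect.
Pooled: Campaign T 33.5% vs Campaign Y 17.8%; Campaign T is higher overall.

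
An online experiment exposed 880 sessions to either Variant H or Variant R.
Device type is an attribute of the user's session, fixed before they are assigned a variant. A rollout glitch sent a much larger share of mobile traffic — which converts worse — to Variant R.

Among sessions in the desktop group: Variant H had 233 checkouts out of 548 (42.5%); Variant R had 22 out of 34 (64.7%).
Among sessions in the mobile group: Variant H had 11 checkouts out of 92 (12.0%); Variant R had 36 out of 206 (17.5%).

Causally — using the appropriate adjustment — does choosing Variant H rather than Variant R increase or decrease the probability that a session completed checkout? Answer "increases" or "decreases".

decreases

The stratified and pooled comparisons disagree (Variant R wins within each device type; Variant H wins overall), so the answer turns on the causal role of device type.
Nothing the variant does changes device type; the imbalance is an allocation artefact. With device type also predicting the outcome, the pooled figure is confounded, and the within-stratum comparison is the causal one.
Within each level — desktop: 42.5% vs 64.7%; mobile: 12.0% vs 17.5% — Variant R is higher every time.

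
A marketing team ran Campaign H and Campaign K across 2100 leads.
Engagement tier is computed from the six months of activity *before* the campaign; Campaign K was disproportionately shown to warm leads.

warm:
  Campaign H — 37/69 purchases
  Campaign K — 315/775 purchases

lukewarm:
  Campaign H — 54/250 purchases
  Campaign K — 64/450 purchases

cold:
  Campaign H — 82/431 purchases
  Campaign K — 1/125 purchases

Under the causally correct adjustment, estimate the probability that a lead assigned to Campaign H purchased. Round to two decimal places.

Engagement tier is set before the campaign has any effect — it is not caused by the campaign — and it independently drives the outcome. That makes it a confounder, so the causal comparison is within engagement tier levels.
Standardising Campaign H to the population engagement tier mix: 0.402·37/69 + 0.333·54/250 + 0.265·82/431 = 0.338.

0.34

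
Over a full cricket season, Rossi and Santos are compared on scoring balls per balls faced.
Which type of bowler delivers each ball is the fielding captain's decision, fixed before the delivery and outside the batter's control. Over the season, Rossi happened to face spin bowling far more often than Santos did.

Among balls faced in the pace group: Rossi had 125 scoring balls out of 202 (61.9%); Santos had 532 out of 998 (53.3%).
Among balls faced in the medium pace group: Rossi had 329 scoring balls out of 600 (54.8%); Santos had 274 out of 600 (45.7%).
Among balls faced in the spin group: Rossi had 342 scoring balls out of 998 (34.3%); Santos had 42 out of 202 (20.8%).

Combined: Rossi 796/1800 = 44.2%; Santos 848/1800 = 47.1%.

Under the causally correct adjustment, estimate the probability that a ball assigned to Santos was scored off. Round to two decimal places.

0.40

Rossi is higher inside every bowling type stratum but Santos is higher in aggregate. Whether to stratify depends on how bowling type relates to the player.
Here bowling type is a common cause — it drives both which player a case falls under and the outcome. The crude comparison mixes populations; the stratum-specific rates are the causally relevant ones.
Standardising Santos to the population bowling type mix: 0.333·532/998 + 0.333·274/600 + 0.333·42/202 = 0.399.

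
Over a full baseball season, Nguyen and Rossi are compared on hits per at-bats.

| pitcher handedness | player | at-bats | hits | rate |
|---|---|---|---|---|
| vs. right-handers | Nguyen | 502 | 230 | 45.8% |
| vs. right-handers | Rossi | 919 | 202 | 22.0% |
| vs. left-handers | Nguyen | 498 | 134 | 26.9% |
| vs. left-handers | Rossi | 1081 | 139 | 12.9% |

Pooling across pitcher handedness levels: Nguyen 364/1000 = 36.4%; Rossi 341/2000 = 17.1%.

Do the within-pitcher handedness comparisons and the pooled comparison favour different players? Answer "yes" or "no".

Within each pitcher handedness level (vs. right-handers 45.8% vs 22.0%; vs. left-handers 26.9% vs 12.9%), Nguyen has the higher rate every time. Pooled: 36.4% vs 17.1% — Nguyen has the higher rate overall. They agree.

no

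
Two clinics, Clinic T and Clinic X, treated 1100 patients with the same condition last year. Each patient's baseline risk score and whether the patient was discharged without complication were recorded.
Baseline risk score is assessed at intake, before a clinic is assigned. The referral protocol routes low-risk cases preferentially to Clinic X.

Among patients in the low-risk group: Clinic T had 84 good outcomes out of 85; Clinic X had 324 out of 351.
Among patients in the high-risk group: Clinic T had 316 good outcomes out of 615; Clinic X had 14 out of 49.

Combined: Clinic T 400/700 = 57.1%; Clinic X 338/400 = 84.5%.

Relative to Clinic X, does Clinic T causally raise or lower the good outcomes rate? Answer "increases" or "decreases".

Here baseline risk score is a common cause — it drives both which clinic a case falls under and the outcome. The crude comparison mixes populations; the stratum-specific rates are the causally relevant ones.
Within each level — low-risk: 98.8% vs 92.3%; high-risk: 51.4% vs 28.6% — Clinic T is higher every time.

increases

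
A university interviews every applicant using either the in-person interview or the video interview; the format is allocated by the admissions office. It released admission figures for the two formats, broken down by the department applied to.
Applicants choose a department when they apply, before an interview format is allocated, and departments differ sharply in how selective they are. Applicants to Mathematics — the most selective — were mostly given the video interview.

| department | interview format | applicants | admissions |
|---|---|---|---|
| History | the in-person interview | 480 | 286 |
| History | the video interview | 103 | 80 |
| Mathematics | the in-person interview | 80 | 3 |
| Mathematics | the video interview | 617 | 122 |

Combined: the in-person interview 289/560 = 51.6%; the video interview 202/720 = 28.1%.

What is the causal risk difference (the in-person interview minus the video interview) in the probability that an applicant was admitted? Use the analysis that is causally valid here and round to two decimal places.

Here department is a common cause — it drives both which interview format a case falls under and the outcome. The crude comparison mixes populations; the stratum-specific rates are the causally relevant ones.
Adjusting over the population distribution of department: 0.455·(0.596−0.777) + 0.545·(0.037−0.198) = -0.170.

-0.17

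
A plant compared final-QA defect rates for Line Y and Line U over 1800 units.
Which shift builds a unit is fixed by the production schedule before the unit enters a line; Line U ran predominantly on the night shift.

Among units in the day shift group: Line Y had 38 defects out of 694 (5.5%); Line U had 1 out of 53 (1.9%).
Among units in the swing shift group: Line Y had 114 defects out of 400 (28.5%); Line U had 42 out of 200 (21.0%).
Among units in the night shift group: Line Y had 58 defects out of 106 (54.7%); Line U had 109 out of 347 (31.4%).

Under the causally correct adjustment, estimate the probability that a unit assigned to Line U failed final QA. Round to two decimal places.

0.16

Shift satisfies the back-door criterion: it is not a descendant of the line, and it blocks the spurious path from line to outcome. Adjusting for it (i.e., using the within-shift rates) gives the causal effect.
Standardising Line U to the population shift mix: 0.415·1/53 + 0.333·42/200 + 0.252·109/347 = 0.157.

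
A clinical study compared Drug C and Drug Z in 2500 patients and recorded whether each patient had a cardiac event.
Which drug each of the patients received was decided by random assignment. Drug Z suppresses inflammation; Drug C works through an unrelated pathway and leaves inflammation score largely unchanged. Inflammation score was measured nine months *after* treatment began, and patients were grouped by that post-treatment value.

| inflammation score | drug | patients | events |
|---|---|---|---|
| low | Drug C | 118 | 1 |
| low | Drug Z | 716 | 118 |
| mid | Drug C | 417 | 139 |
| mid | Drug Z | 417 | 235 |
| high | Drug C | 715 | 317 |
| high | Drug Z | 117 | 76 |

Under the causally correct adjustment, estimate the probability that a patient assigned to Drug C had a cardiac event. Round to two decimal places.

Stratifying would compare drugs among patients the drugs themselves sorted into inflammation score groups — a form of selection on an intermediate. The unconditioned pooled rates give the total causal effect.
So P(outcome | do(Drug C)) is just the pooled rate for Drug C: 457/1250 = 0.366.

0.37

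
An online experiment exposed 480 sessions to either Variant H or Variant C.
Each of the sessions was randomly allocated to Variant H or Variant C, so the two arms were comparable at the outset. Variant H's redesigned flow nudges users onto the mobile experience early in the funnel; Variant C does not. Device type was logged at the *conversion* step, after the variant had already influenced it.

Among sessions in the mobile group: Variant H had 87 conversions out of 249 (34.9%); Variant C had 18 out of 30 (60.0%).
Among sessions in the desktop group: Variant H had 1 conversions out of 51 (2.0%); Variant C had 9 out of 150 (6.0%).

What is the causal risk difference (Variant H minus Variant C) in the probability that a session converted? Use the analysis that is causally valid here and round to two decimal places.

+0.14

Within every device type level Variant C has the higher rate, yet pooled Variant H does — Simpson's reversal.
Device type is downstream of the variant. One should not condition on a consequence of treatment, so the overall rates are the right comparison.
The causal difference is the pooled difference: 0.293 − 0.150 = +0.143.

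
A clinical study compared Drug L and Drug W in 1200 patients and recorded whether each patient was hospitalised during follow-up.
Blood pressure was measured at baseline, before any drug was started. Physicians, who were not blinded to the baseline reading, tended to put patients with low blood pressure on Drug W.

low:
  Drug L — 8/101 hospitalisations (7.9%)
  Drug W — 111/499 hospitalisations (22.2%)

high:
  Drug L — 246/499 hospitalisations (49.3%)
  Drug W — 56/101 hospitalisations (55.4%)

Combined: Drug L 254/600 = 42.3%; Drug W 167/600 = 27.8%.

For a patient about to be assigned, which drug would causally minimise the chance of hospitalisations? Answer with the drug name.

Drug L

Drug L is lower inside every blood pressure stratum but Drug W is lower in aggregate. Whether to stratify depends on how blood pressure relates to the drug.
Blood pressure is set before the drug has any effect — it is not caused by the drug — and it independently drives the outcome. That makes it a confounder, so the causal comparison is within blood pressure levels.
Within each level — low: 7.9% vs 22.2%; high: 49.3% vs 55.4% — Drug L is lower every time.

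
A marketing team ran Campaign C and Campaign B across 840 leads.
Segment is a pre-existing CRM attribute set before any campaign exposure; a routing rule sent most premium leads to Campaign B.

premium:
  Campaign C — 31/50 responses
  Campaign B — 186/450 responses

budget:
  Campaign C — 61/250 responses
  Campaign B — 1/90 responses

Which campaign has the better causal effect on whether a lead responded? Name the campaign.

The stratified and pooled comparisons disagree (Campaign C wins within each customer segment; Campaign B wins overall), so the answer turns on the causal role of customer segment.
Customer segment satisfies the back-door criterion: it is not a descendant of the campaign, and it blocks the spurious path from campaign to outcome. Adjusting for it (i.e., using the within-customer segment rates) gives the causal effect.
Within each level — premium: 62.0% vs 41.3%; budget: 24.4% vs 1.1% — Campaign C is higher every time.

Campaign C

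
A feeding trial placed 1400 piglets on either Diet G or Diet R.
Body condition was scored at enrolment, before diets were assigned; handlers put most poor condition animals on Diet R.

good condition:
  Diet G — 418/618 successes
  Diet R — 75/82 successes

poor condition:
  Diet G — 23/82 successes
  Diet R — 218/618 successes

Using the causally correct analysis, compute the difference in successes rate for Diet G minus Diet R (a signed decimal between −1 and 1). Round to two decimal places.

-0.16

Since starting body condition is a pre-existing factor (not a product of the diet) and it affects the outcome on its own, it is a confounder. The stratified rates, not the pooled rate, identify the causal effect.
Adjusting over the population distribution of starting body condition: 0.500·(0.676−0.915) + 0.500·(0.280−0.353) = -0.155.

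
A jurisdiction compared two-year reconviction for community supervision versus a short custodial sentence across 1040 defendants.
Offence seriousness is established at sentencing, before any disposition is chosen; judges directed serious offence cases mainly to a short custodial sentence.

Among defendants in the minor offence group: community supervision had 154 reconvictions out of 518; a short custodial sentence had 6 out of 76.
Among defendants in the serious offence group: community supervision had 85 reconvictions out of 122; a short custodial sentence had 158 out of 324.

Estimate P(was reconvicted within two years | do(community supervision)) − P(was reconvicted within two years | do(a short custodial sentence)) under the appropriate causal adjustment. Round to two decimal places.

+0.21

a short custodial sentence is lower inside every offence seriousness stratum but community supervision is lower in aggregate. Whether to stratify depends on how offence seriousness relates to the disposition.
Offence seriousness is set before the disposition has any effect — it is not caused by the disposition — and it independently drives the outcome. That makes it a confounder, so the causal comparison is within offence seriousness levels.
Adjusting over the population distribution of offence seriousness: 0.571·(0.297−0.079) + 0.429·(0.697−0.488) = +0.214.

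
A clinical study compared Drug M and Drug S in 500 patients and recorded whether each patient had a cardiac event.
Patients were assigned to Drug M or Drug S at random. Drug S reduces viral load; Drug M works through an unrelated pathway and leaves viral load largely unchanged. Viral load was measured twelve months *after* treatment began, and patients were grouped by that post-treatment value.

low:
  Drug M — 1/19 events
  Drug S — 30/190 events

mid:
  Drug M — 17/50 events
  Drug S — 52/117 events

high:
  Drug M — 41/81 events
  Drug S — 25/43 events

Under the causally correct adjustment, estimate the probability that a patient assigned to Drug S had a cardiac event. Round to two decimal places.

0.31

Stratifying would compare drugs among patients the drugs themselves sorted into viral load groups — a form of selection on an intermediate. The unconditioned pooled rates give the total causal effect.
So P(outcome | do(Drug S)) is just the pooled rate for Drug S: 107/350 = 0.306.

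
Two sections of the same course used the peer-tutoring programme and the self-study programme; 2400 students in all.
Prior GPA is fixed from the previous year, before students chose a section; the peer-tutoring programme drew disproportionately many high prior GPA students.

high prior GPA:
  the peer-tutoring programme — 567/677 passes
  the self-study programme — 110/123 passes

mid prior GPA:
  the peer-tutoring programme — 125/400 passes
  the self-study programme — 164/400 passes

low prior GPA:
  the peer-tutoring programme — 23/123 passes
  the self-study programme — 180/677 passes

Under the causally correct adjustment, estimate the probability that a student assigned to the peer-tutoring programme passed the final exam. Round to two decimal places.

Within every prior GPA band level the self-study programme has the higher rate, yet pooled the peer-tutoring programme does — Simpson's reversal.
Prior GPA band satisfies the back-door criterion: it is not a descendant of the teaching method, and it blocks the spurious path from teaching method to outcome. Adjusting for it (i.e., using the within-prior GPA band rates) gives the causal effect.
Standardising the peer-tutoring programme to the population prior GPA band mix: 0.333·567/677 + 0.333·125/400 + 0.333·23/123 = 0.446.

0.45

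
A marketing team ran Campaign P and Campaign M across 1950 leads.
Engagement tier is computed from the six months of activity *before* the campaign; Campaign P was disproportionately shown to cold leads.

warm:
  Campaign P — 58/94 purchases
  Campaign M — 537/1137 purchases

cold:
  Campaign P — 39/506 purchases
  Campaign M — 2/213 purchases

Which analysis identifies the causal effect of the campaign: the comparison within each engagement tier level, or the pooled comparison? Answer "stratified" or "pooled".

stratified

The stratified and pooled comparisons disagree (Campaign P wins within each engagement tier; Campaign M wins overall), so the answer turns on the causal role of engagement tier.
Engagement tier satisfies the back-door criterion: it is not a descendant of the campaign, and it blocks the spurious path from campaign to outcome. Adjusting for it (i.e., using the within-engagement tier rates) gives the causal effect.
Within each level — warm: 61.7% vs 47.2%; cold: 7.7% vs 0.9% — Campaign P is higher every time.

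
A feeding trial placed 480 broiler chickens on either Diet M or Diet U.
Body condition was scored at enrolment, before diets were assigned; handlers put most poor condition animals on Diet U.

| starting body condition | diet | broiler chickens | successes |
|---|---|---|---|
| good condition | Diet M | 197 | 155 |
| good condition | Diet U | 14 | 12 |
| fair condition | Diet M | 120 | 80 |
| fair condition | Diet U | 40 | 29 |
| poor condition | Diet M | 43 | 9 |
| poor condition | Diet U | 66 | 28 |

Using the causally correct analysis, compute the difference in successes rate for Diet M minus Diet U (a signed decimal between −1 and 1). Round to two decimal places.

-0.10

Diet U is higher inside every starting body condition stratum but Diet M is higher in aggregate. Whether to stratify depends on how starting body condition relates to the diet.
Since starting body condition is a pre-existing factor (not a product of the diet) and it affects the outcome on its own, it is a confounder. The stratified rates, not the pooled rate, identify the causal effect.
Adjusting over the population distribution of starting body condition: 0.440·(0.787−0.857) + 0.333·(0.667−0.725) + 0.227·(0.209−0.424) = -0.099.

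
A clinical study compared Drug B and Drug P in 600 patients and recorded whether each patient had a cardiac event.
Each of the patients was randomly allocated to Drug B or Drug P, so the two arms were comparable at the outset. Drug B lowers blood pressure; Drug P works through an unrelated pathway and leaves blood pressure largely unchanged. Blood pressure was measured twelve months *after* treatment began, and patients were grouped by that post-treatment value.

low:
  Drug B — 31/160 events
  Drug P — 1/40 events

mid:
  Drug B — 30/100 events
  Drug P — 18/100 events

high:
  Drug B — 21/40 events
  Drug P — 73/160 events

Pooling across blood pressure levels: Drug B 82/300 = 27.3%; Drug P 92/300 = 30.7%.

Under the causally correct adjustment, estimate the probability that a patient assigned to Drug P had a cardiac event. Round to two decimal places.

0.31

Blood pressure is recorded after the drug and is itself shifted by it — it sits on the causal path from drug to outcome. Conditioning on a mediator would strip out part of the effect we want; the pooled comparison gives the total causal effect.
So P(outcome | do(Drug P)) is just the pooled rate for Drug P: 92/300 = 0.307.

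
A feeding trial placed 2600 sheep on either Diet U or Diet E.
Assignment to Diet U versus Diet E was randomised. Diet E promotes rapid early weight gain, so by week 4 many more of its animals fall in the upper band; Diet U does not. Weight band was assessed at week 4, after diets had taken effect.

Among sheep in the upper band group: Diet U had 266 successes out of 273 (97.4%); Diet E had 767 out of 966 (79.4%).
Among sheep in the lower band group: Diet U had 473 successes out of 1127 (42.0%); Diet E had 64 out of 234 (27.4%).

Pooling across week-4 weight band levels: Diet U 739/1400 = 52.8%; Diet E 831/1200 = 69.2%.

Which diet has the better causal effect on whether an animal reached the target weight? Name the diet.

Week-4 weight band is downstream of the diet. One should not condition on a consequence of treatment, so the overall rates are the right comparison.
Pooled: Diet U 52.8% vs Diet E 69.2%; Diet E is higher overall.

Diet E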